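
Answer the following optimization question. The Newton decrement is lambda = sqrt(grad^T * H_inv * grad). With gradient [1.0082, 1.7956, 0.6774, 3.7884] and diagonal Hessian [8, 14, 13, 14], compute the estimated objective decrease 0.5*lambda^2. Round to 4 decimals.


Step 1: H is diagonal, so H^(-1) * g = [0.126, 0.1283, 0.0521, 0.2706].
Step 2: g^T H^(-1) g = sum_i g_i^2 / H_ii
  = (1.0082)^2/8 + (1.7956)^2/14 + (0.6774)^2/13 + (3.7884)^2/14
  = 0.1271 + 0.2303 + 0.0353 + 1.0251 = 1.4178
Step 3: Objective decrease = 0.5 * g^T H^(-1) g = 0.7089


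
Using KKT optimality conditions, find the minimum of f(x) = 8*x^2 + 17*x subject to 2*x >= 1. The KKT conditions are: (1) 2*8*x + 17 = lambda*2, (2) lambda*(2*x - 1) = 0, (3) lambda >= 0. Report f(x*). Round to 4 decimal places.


Step 1: Try lambda = 0 (constraint inactive).
x_unc = -17/(2*8) = -1.0625
Check: 2*-1.0625 = -2.125 < 1 -- violated!
Step 2: Constraint must be active: 2*x = 1
x* = 1/2 = 0.5
lambda = (2*8*0.5 + 17)/2 = 12.5
Step 3: Compute optimal value.
f(x*) = 8*0.5^2 + 17*0.5 = 10.5


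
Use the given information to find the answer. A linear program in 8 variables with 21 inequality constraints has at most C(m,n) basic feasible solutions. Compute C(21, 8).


Each vertex corresponds to some choice of n active constraints out of m, so the number of vertices is at most C(m, n) = m! / (n!(m-n)!).
m = 21, n = 8
Numerator: 21 * 20 * 19 * 18 * 17 * 16 * 15 * 14
Denominator: 8! = 40320
C(21, 8) = 203490


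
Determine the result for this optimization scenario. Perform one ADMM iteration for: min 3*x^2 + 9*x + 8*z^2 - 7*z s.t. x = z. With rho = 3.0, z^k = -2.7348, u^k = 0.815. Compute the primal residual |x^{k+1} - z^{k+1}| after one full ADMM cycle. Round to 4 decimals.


ADMM iteration with rho = 3.0, z^k = -2.7348, u^k = 0.815
Step 1: x-update.
Minimize 3*x^2 + 9*x + (3.0/2)*(x + 2.7348 + 0.815)^2
FOC: (2*3 + 3.0)*x = -9 + 3.0*(-2.7348 - 0.815)
x^{k+1} = -2.1833
Step 2: z-update.
Minimize 8*z^2 - 7*z + (3.0/2)*(-2.1833 - z + 0.815)^2
FOC: (2*8 + 3.0)*z = 7 + 3.0*(-2.1833 + 0.815)
z^{k+1} = 0.1524
Step 3: u-update.
u^{k+1} = 0.815 - 2.1833 - 0.1524 = -1.5206
Step 4: Primal residual = |-2.1833 - 0.1524| = 2.3356


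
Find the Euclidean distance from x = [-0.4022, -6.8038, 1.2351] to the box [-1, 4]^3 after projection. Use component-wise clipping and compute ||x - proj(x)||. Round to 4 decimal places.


Project each component onto [-1, 4].
clip(-0.4022) = -0.4022, clip(-6.8038) = -1.0, clip(1.2351) = 1.2351
Projection = [-0.4022, -1.0, 1.2351]
Squared diffs: [0.0, 33.6841, 0.0]
Distance = sqrt(33.6841) = 5.8038


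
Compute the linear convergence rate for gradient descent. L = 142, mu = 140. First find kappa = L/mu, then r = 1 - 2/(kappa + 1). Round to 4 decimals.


Step 1: Compute the condition number.
kappa = L/mu = 142/140 = 1.0143
Step 2: Compute the convergence rate.
r = 1 - 2/(kappa + 1) = 1 - 2*mu/(L + mu) = (L - mu)/(L + mu) = 2/282 = 0.0071


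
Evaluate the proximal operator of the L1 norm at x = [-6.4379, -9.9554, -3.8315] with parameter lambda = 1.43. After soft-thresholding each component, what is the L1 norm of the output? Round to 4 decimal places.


Soft-thresholding with lambda = 1.43:
prox(-6.4379) = sign(-6.4379)*max(|-6.4379| - 1.43, 0) = -5.0079
prox(-9.9554) = sign(-9.9554)*max(|-9.9554| - 1.43, 0) = -8.5254
prox(-3.8315) = sign(-3.8315)*max(|-3.8315| - 1.43, 0) = -2.4015
prox(x) = [-5.0079, -8.5254, -2.4015]
||prox(x)||_1 = 5.0079 + 8.5254 + 2.4015 = 15.9348


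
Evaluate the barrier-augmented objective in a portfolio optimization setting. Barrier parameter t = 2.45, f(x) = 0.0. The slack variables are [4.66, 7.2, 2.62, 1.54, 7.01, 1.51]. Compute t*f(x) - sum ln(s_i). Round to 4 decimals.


Step 1: Compute log-barrier.
ln values: [1.539, 1.9741, 0.9632, 0.4318, 1.9473, 0.4121]
phi = -(1.539 + 1.9741 + 0.9632 + 0.4318 + 1.9473 + 0.4121) = -7.2675
Step 2: Compute augmented objective.
t*f(x) = 2.45*0.0 = 0.0
Total = 0.0 - 7.2675 = -7.2675


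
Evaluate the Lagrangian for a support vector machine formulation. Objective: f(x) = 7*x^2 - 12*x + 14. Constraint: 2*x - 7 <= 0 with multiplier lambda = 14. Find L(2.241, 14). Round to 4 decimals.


Step 1: Evaluate f(x).
f(2.241) = 7*2.241^2 - 12*2.241 + 14 = 22.2626
Step 2: Evaluate g(x).
g(2.241) = 2*2.241 - 7 = -2.518
Step 3: Compute Lagrangian.
L = 22.2626 + 14*-2.518 = -12.9894


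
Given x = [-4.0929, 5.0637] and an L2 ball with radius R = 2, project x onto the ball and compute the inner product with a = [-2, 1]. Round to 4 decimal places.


Step 1: Compute ||x|| (intermediates to 6 decimals).
||x|| = sqrt((-4.0929)^2 + 5.0637^2) = 6.510982
Step 2: Project.
Since ||x|| > R, scale = R/||x|| = 2/6.510982 = 0.307173, proj(x) = scale * x
proj(x) = [-1.257228, 1.555432]
Step 3: Dot product.
a^T * proj(x) = -2*(-1.257228) + 1*1.555432 = 4.0699


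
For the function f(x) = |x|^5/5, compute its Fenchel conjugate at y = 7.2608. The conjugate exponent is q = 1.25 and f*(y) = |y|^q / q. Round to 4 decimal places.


The conjugate exponent q satisfies 1/p + 1/q = 1.
p = 5, so q = 5/(5 - 1) = 1.25
|y|^q = 7.2608^1.25 = 11.9187
f*(7.2608) = 11.9187 / 1.25 = 9.535


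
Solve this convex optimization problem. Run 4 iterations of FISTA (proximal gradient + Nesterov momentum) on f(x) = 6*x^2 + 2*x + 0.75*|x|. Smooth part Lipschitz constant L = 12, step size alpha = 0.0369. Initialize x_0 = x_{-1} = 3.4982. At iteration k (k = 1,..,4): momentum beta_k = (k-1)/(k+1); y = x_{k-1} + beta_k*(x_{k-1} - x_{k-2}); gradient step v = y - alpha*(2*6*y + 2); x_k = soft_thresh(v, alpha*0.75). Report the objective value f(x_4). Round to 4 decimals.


FISTA on f(x) = 6*x^2 + 2*x + 0.75*|x|
L = 12, alpha = 0.0369
Iteration 1: beta = 0.0, y = 3.4982 + 0.0*(3.4982 - 3.4982) = 3.4982
  grad(y) = 43.9784, v = y - alpha*grad = 1.8754
  prox(v) = soft_thresh(1.8754, 0.0277) = 1.8477
Iteration 2: beta = 0.3333, y = 1.8477 + 0.3333*(1.8477 - 3.4982) = 1.2976
  grad(y) = 17.5708, v = y - alpha*grad = 0.6492
  prox(v) = soft_thresh(0.6492, 0.0277) = 0.6215
Iteration 3: beta = 0.5, y = 0.6215 + 0.5*(0.6215 - 1.8477) = 0.0084
  grad(y) = 2.1012, v = y - alpha*grad = -0.0691
  prox(v) = soft_thresh(-0.0691, 0.0277) = -0.0414
Iteration 4: beta = 0.6, y = -0.0414 + 0.6*(-0.0414 - 0.6215) = -0.4392
  grad(y) = -3.2704, v = y - alpha*grad = -0.3185
  prox(v) = soft_thresh(-0.3185, 0.0277) = -0.2908
f(x_4) = 6*(-0.2908)^2 + 2*(-0.2908) + 0.75*|-0.2908| = 0.144


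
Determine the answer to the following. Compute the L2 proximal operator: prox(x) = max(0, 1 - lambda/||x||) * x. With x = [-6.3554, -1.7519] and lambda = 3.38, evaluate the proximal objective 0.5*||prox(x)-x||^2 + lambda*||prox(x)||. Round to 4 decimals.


Step 1: Compute ||x||.
||x|| = 6.5924
Step 2: Compute scaling factor.
scale = max(0, 1 - 3.38/6.5924) = 0.4873
Step 3: prox(x) = [-3.0969, -0.8537]
||prox(x)|| = 3.2124
Step 4: Proximal objective.
0.5*||prox-x||^2 = 5.7122
lambda*||prox|| = 10.8579
Total = 16.5702


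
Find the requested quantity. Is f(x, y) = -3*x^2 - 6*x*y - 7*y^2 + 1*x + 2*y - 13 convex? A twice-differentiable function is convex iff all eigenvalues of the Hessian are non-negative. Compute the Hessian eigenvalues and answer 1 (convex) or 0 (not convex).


The Hessian of f(x,y) = -3*x^2 - 6*x*y - 7*y^2 + 1*x + 2*y - 13 is:
H = [[-6, -6], [-6, -14]]
Trace = -6 - 14 = -20
Determinant = -6*-14 - (-6)^2 = 48
Discriminant = (-20)^2 - 4*48 = 208.0
Eigenvalues: lambda_1 = -17.2111, lambda_2 = -2.7889
The function is not convex.

0


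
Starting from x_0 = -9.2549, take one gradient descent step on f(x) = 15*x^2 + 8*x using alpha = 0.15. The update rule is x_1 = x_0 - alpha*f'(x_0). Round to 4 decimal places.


We compute the gradient at x_0 and apply the update.
f'(x) = 30*x + 8
f'(-9.2549) = 30*-9.2549 + 8 = -269.647
x_1 = -9.2549 - 0.15*-269.647 = 31.1922


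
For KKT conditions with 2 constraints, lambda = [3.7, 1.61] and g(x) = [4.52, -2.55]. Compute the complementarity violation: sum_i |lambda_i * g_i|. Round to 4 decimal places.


KKT complementary slackness check:
lambda_1 * g_1 = 3.7 * 4.52 = 16.724
lambda_2 * g_2 = 1.61 * -2.55 = -4.1055
Total violation = 16.724 + 4.1055 = 20.8295


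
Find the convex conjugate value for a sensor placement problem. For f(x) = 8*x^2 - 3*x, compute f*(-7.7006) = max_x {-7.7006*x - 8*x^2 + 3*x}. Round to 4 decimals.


f*(y) = sup_x {y*x - a*x^2 - b*x} = sup_x {(y-b)*x - a*x^2}
FOC: (y - b) - 2a*x = 0 => x* = (y - b)/(2a)
x* = (-7.7006 + 3)/(2*8) = -0.2938
f*(-7.7006) = (y-b)^2/(4a) = (-7.7006 + 3)^2/(4*8)
= 22.0956/32 = 0.6905


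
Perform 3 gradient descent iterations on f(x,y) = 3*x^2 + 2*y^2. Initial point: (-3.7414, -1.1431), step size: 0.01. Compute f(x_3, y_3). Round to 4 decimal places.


Gradient descent on f(x,y) = 3*x^2 + 2*y^2.
Starting point: (-3.7414, -1.1431), alpha = 0.01
Step 1: grad_x = 2*3*-3.7414 = -22.4484, grad_y = 2*2*-1.1431 = -4.5724
  x_1 = -3.7414 - 0.01*-22.4484 = -3.5169
  y_1 = -1.1431 - 0.01*-4.5724 = -1.0974
Step 2: grad_x = 2*3*-3.5169 = -21.1015, grad_y = 2*2*-1.0974 = -4.3895
  x_2 = -3.5169 - 0.01*-21.1015 = -3.3059
  y_2 = -1.0974 - 0.01*-4.3895 = -1.0535
Step 3: grad_x = 2*3*-3.3059 = -19.8354, grad_y = 2*2*-1.0535 = -4.2139
  x_3 = -3.3059 - 0.01*-19.8354 = -3.1075
  y_3 = -1.0535 - 0.01*-4.2139 = -1.0113
f(-3.1075, -1.0113) = 3*(-3.1075)^2 + 2*(-1.0113)^2 = 31.0162


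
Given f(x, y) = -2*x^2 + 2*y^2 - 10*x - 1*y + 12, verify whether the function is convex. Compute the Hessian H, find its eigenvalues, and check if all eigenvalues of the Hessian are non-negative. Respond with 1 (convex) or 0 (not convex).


The Hessian of f(x,y) = -2*x^2 + 2*y^2 - 10*x - 1*y + 12 is:
H = [[-4, 0], [0, 4]]
Trace = -4 + 4 = 0
Determinant = -4*4 - (0)^2 = -16
Discriminant = (0)^2 - 4*-16 = 64.0
Eigenvalues: lambda_1 = -4.0, lambda_2 = 4.0
The function is not convex.

0


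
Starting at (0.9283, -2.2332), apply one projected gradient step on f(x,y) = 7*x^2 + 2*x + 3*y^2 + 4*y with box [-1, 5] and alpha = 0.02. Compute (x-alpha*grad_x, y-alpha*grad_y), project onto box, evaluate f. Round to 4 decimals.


Step 1: Compute gradient at (0.9283, -2.2332).
grad_x = 2*7*0.9283 + 2 = 14.9962
grad_y = 2*3*-2.2332 + 4 = -9.3992
Step 2: Gradient step.
x_raw = 0.9283 - 0.02*14.9962 = 0.6284
y_raw = -2.2332 - 0.02*-9.3992 = -2.0452
Step 3: Project onto [-1, 5].
x_proj = clip(0.6284) = 0.6284
y_proj = clip(-2.0452) = -1.0
Step 4: Evaluate f.
f(0.6284, -1.0) = 3.0207


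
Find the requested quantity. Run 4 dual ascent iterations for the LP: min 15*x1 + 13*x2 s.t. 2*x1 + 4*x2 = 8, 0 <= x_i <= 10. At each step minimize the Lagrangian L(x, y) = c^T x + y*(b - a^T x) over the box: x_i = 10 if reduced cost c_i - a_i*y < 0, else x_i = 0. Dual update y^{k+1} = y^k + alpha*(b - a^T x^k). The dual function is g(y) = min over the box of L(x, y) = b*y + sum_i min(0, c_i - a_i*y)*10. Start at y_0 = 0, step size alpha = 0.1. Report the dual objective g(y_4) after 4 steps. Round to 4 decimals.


Dual ascent for LP: min 15*x1 + 13*x2, 2*x1 + 4*x2 = 8, 0 <= x_i <= 10
Step 1: y^k = 0.0, reduced costs: (15.0, 13.0)
  x^k = (0.0, 0.0), subgradient = b - a^T x = 8.0
  y^{k+1} = 0.0 + 0.1*8.0 = 0.8
Step 2: y^k = 0.8, reduced costs: (13.4, 9.8)
  x^k = (0.0, 0.0), subgradient = b - a^T x = 8.0
  y^{k+1} = 0.8 + 0.1*8.0 = 1.6
Step 3: y^k = 1.6, reduced costs: (11.8, 6.6)
  x^k = (0.0, 0.0), subgradient = b - a^T x = 8.0
  y^{k+1} = 1.6 + 0.1*8.0 = 2.4
Step 4: y^k = 2.4, reduced costs: (10.2, 3.4)
  x^k = (0.0, 0.0), subgradient = b - a^T x = 8.0
  y^{k+1} = 2.4 + 0.1*8.0 = 3.2
Dual objective at y_4 = 3.2: reduced costs (8.6, 0.2), box minimizer x = (0.0, 0.0)
g(y_4) = b*y + (c1 - a1*y)*x1 + (c2 - a2*y)*x2 = 8*3.2 + 8.6*0.0 + 0.2*0.0 = 25.6 + 0.0 + 0.0 = 25.6


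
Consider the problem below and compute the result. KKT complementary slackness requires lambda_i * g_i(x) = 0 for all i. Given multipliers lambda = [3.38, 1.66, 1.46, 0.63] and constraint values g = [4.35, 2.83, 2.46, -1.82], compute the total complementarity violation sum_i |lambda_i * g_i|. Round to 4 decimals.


KKT complementary slackness check:
lambda_1 * g_1 = 3.38 * 4.35 = 14.703
lambda_2 * g_2 = 1.66 * 2.83 = 4.6978
lambda_3 * g_3 = 1.46 * 2.46 = 3.5916
lambda_4 * g_4 = 0.63 * -1.82 = -1.1466
Total violation = 14.703 + 4.6978 + 3.5916 + 1.1466 = 24.139


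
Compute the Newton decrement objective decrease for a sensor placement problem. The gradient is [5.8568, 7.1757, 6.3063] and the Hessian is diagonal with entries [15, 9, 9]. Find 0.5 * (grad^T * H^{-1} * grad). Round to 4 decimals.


Step 1: H is diagonal, so H^(-1) * g = [0.3905, 0.7973, 0.7007].
Step 2: g^T H^(-1) g = sum_i g_i^2 / H_ii
  = (5.8568)^2/15 + (7.1757)^2/9 + (6.3063)^2/9
  = 2.2868 + 5.7212 + 4.4188 = 12.4268
Step 3: Objective decrease = 0.5 * g^T H^(-1) g = 6.2134


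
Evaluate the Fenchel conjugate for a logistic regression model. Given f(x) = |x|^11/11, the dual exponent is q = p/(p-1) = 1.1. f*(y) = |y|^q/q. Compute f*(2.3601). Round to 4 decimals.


The conjugate exponent q satisfies 1/p + 1/q = 1.
p = 11, so q = 11/(11 - 1) = 1.1
|y|^q = 2.3601^1.1 = 2.5717
f*(2.3601) = 2.5717 / 1.1 = 2.3379


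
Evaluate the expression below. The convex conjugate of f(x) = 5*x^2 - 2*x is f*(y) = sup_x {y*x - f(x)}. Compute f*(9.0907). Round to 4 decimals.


f*(y) = sup_x {y*x - a*x^2 - b*x} = sup_x {(y-b)*x - a*x^2}
FOC: (y - b) - 2a*x = 0 => x* = (y - b)/(2a)
x* = (9.0907 + 2)/(2*5) = 1.1091
f*(9.0907) = (y-b)^2/(4a) = (9.0907 + 2)^2/(4*5)
= 123.0036/20 = 6.1502


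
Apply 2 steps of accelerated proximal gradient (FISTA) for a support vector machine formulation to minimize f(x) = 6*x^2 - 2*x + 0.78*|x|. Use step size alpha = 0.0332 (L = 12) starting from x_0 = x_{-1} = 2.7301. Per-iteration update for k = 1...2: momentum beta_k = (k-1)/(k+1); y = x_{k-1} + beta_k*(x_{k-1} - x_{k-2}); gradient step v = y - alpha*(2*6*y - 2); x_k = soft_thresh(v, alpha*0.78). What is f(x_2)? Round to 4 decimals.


FISTA on f(x) = 6*x^2 - 2*x + 0.78*|x|
L = 12, alpha = 0.0332
Iteration 1: beta = 0.0, y = 2.7301 + 0.0*(2.7301 - 2.7301) = 2.7301
  grad(y) = 30.7612, v = y - alpha*grad = 1.7088
  prox(v) = soft_thresh(1.7088, 0.0259) = 1.6829
Iteration 2: beta = 0.3333, y = 1.6829 + 0.3333*(1.6829 - 2.7301) = 1.3339
  grad(y) = 14.0065, v = y - alpha*grad = 0.8689
  prox(v) = soft_thresh(0.8689, 0.0259) = 0.843
f(x_2) = 6*0.843^2 - 2*0.843 + 0.78*|0.843| = 3.2351


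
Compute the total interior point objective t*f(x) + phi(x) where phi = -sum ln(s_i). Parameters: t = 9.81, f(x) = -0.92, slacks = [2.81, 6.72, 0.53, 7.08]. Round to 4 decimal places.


Step 1: Compute log-barrier.
ln values: [1.0332, 1.9051, -0.6349, 1.9573]
phi = -(1.0332 + 1.9051 - 0.6349 + 1.9573) = -4.2607
Step 2: Compute augmented objective.
t*f(x) = 9.81*-0.92 = -9.0252
Total = -9.0252 - 4.2607 = -13.2859


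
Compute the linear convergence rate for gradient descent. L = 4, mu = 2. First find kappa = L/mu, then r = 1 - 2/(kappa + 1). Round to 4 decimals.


Step 1: Compute the condition number.
kappa = L/mu = 4/2 = 2.0
Step 2: Compute the convergence rate.
r = 1 - 2/(kappa + 1) = 1 - 2*mu/(L + mu) = (L - mu)/(L + mu) = 2/6 = 0.3333


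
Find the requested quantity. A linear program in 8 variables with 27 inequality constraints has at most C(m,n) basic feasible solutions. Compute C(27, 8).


Each vertex corresponds to some choice of n active constraints out of m, so the number of vertices is at most C(m, n) = m! / (n!(m-n)!).
m = 27, n = 8
Numerator: 27 * 26 * 25 * 24 * 23 * 22 * 21 * 20
Denominator: 8! = 40320
C(27, 8) = 2220075


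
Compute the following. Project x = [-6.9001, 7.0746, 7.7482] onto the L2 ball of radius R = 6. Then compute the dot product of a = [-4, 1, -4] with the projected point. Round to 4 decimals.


Step 1: Compute ||x|| (intermediates to 6 decimals).
||x|| = sqrt((-6.9001)^2 + 7.0746^2 + 7.7482^2) = 12.557705
Step 2: Project.
Since ||x|| > R, scale = R/||x|| = 6/12.557705 = 0.477794, proj(x) = scale * x
proj(x) = [-3.296826, 3.380201, 3.702043]
Step 3: Dot product.
a^T * proj(x) = -4*(-3.296826) + 1*3.380201 - 4*3.702043 = 1.7593


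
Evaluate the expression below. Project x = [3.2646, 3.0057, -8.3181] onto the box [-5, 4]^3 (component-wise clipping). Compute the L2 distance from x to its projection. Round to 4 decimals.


Project each component onto [-5, 4].
clip(3.2646) = 3.2646, clip(3.0057) = 3.0057, clip(-8.3181) = -5.0
Projection = [3.2646, 3.0057, -5.0]
Squared diffs: [0.0, 0.0, 11.0098]
Distance = sqrt(11.0098) = 3.3181


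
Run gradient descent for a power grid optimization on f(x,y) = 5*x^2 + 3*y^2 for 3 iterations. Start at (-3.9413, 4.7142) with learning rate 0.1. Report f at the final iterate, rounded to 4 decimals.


Gradient descent on f(x,y) = 5*x^2 + 3*y^2.
Starting point: (-3.9413, 4.7142), alpha = 0.1
Step 1: grad_x = 2*5*-3.9413 = -39.413, grad_y = 2*3*4.7142 = 28.2852
  x_1 = -3.9413 - 0.1*-39.413 = 0.0
  y_1 = 4.7142 - 0.1*28.2852 = 1.8857
Step 2: grad_x = 2*5*0.0 = 0.0, grad_y = 2*3*1.8857 = 11.3141
  x_2 = 0.0 - 0.1*0.0 = 0.0
  y_2 = 1.8857 - 0.1*11.3141 = 0.7543
Step 3: grad_x = 2*5*0.0 = 0.0, grad_y = 2*3*0.7543 = 4.5256
  x_3 = 0.0 - 0.1*0.0 = 0.0
  y_3 = 0.7543 - 0.1*4.5256 = 0.3017
f(0.0, 0.3017) = 5*0.0^2 + 3*0.3017^2 = 0.2731


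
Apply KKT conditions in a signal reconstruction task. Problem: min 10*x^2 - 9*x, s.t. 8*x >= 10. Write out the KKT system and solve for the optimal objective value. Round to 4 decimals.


Step 1: Try lambda = 0 (constraint inactive).
x_unc = 9/(2*10) = 0.45
Check: 8*0.45 = 3.6 < 10 -- violated!
Step 2: Constraint must be active: 8*x = 10
x* = 10/8 = 1.25
lambda = (2*10*1.25 - 9)/8 = 2.0
Step 3: Compute optimal value.
f(x*) = 10*1.25^2 - 9*1.25 = 4.375


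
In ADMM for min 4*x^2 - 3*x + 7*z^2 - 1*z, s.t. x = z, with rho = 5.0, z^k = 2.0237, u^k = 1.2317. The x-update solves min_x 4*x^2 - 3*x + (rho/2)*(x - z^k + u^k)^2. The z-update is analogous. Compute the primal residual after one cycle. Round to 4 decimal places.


ADMM iteration with rho = 5.0, z^k = 2.0237, u^k = 1.2317
Step 1: x-update.
Minimize 4*x^2 - 3*x + (5.0/2)*(x - 2.0237 + 1.2317)^2
FOC: (2*4 + 5.0)*x = 3 + 5.0*(2.0237 - 1.2317)
x^{k+1} = 0.5354
Step 2: z-update.
Minimize 7*z^2 - 1*z + (5.0/2)*(0.5354 - z + 1.2317)^2
FOC: (2*7 + 5.0)*z = 1 + 5.0*(0.5354 + 1.2317)
z^{k+1} = 0.5177
Step 3: u-update.
u^{k+1} = 1.2317 + 0.5354 - 0.5177 = 1.2494
Step 4: Primal residual = |0.5354 - 0.5177| = 0.0177


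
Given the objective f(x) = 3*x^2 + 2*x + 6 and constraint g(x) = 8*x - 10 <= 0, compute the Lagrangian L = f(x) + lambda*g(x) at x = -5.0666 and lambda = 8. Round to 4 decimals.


Step 1: Evaluate f(x).
f(-5.0666) = 3*(-5.0666)^2 + 2*(-5.0666) + 6 = 72.8781
Step 2: Evaluate g(x).
g(-5.0666) = 8*-5.0666 - 10 = -50.5328
Step 3: Compute Lagrangian.
L = 72.8781 + 8*-50.5328 = -331.3843


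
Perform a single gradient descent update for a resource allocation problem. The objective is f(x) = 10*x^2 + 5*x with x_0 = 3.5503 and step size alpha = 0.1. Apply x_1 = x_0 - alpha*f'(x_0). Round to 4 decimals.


We compute the gradient at x_0 and apply the update.
f'(x) = 20*x + 5
f'(3.5503) = 20*3.5503 + 5 = 76.006
x_1 = 3.5503 - 0.1*76.006 = -4.0503


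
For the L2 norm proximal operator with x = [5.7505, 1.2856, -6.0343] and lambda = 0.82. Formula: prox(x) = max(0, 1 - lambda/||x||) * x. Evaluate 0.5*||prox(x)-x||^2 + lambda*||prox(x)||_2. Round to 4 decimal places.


Step 1: Compute ||x||.
||x|| = 8.4341
Step 2: Compute scaling factor.
scale = max(0, 1 - 0.82/8.4341) = 0.9028
Step 3: prox(x) = [5.1914, 1.1606, -5.4476]
||prox(x)|| = 7.6141
Step 4: Proximal objective.
0.5*||prox-x||^2 = 0.3362
lambda*||prox|| = 6.2436
Total = 6.5797


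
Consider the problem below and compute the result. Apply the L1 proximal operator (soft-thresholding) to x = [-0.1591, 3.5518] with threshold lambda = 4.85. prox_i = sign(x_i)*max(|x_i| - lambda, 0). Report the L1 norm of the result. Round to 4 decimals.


Soft-thresholding with lambda = 4.85:
prox(-0.1591) = sign(-0.1591)*max(|-0.1591| - 4.85, 0) = 0.0
prox(3.5518) = sign(3.5518)*max(|3.5518| - 4.85, 0) = 0.0
prox(x) = [0.0, 0.0]
||prox(x)||_1 = 0.0 + 0.0 = 0.0


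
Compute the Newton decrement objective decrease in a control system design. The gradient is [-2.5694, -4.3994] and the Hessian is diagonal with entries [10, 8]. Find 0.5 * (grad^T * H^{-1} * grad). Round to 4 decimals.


Step 1: H is diagonal, so H^(-1) * g = [-0.2569, -0.5499].
Step 2: g^T H^(-1) g = sum_i g_i^2 / H_ii
  = (-2.5694)^2/10 + (-4.3994)^2/8
  = 0.6602 + 2.4193 = 3.0795
Step 3: Objective decrease = 0.5 * g^T H^(-1) g = 1.5398


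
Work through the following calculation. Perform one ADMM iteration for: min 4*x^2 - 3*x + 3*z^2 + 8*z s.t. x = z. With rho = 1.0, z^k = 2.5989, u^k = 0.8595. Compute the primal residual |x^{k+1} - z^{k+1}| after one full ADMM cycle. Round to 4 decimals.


ADMM iteration with rho = 1.0, z^k = 2.5989, u^k = 0.8595
Step 1: x-update.
Minimize 4*x^2 - 3*x + (1.0/2)*(x - 2.5989 + 0.8595)^2
FOC: (2*4 + 1.0)*x = 3 + 1.0*(2.5989 - 0.8595)
x^{k+1} = 0.5266
Step 2: z-update.
Minimize 3*z^2 + 8*z + (1.0/2)*(0.5266 - z + 0.8595)^2
FOC: (2*3 + 1.0)*z = -8 + 1.0*(0.5266 + 0.8595)
z^{k+1} = -0.9448
Step 3: u-update.
u^{k+1} = 0.8595 + 0.5266 + 0.9448 = 2.3309
Step 4: Primal residual = |0.5266 + 0.9448| = 1.4714


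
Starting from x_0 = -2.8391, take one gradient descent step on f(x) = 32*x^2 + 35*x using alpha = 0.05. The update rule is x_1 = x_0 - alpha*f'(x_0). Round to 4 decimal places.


We compute the gradient at x_0 and apply the update.
f'(x) = 64*x + 35
f'(-2.8391) = 64*-2.8391 + 35 = -146.7024
x_1 = -2.8391 - 0.05*-146.7024 = 4.496


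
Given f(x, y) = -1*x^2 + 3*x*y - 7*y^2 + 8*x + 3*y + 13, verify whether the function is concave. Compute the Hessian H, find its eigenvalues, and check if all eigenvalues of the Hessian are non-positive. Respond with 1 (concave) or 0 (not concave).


The Hessian of f(x,y) = -1*x^2 + 3*x*y - 7*y^2 + 8*x + 3*y + 13 is:
H = [[-2, 3], [3, -14]]
Trace = -2 - 14 = -16
Determinant = -2*-14 - (3)^2 = 19
Discriminant = (-16)^2 - 4*19 = 180.0
Eigenvalues: lambda_1 = -14.7082, lambda_2 = -1.2918
The function is concave.

1


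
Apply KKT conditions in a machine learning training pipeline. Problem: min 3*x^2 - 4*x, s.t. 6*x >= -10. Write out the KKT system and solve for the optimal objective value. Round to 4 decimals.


Step 1: Try lambda = 0 (constraint inactive).
Stationarity: 2*3*x - 4 = 0
x* = 4/(2*3) = 2/3 = 0.6667 (rounded; the exact value 2/3 is used below)
Check constraint: 6*0.6667 = 4.0002 >= -10 -- satisfied.
Step 2: Compute optimal value.
f(x*) = 3*(2/3)^2 - 4*(2/3) = -1.3333


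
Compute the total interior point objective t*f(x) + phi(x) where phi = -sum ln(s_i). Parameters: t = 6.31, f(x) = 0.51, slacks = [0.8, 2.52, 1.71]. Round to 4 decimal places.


Step 1: Compute log-barrier.
ln values: [-0.2231, 0.9243, 0.5365]
phi = -(-0.2231 + 0.9243 + 0.5365) = -1.2376
Step 2: Compute augmented objective.
t*f(x) = 6.31*0.51 = 3.2181
Total = 3.2181 - 1.2376 = 1.9805


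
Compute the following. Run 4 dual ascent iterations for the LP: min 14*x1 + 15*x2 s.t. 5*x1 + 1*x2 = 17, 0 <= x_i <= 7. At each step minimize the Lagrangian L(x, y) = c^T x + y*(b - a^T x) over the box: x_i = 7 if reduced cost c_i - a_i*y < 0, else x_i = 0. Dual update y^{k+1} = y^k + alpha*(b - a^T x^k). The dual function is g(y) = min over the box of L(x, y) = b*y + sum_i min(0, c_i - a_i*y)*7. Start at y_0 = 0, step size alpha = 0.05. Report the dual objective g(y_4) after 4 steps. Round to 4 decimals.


Dual ascent for LP: min 14*x1 + 15*x2, 5*x1 + 1*x2 = 17, 0 <= x_i <= 7
Step 1: y^k = 0.0, reduced costs: (14.0, 15.0)
  x^k = (0.0, 0.0), subgradient = b - a^T x = 17.0
  y^{k+1} = 0.0 + 0.05*17.0 = 0.85
Step 2: y^k = 0.85, reduced costs: (9.75, 14.15)
  x^k = (0.0, 0.0), subgradient = b - a^T x = 17.0
  y^{k+1} = 0.85 + 0.05*17.0 = 1.7
Step 3: y^k = 1.7, reduced costs: (5.5, 13.3)
  x^k = (0.0, 0.0), subgradient = b - a^T x = 17.0
  y^{k+1} = 1.7 + 0.05*17.0 = 2.55
Step 4: y^k = 2.55, reduced costs: (1.25, 12.45)
  x^k = (0.0, 0.0), subgradient = b - a^T x = 17.0
  y^{k+1} = 2.55 + 0.05*17.0 = 3.4
Dual objective at y_4 = 3.4: reduced costs (-3.0, 11.6), box minimizer x = (7.0, 0.0)
g(y_4) = b*y + (c1 - a1*y)*x1 + (c2 - a2*y)*x2 = 17*3.4 + (-3.0)*7.0 + 11.6*0.0 = 57.8 - 21.0 + 0.0 = 36.8


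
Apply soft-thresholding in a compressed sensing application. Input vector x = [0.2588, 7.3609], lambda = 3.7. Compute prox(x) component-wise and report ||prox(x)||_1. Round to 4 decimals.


Soft-thresholding with lambda = 3.7:
prox(0.2588) = sign(0.2588)*max(|0.2588| - 3.7, 0) = 0.0
prox(7.3609) = sign(7.3609)*max(|7.3609| - 3.7, 0) = 3.6609
prox(x) = [0.0, 3.6609]
||prox(x)||_1 = 0.0 + 3.6609 = 3.6609


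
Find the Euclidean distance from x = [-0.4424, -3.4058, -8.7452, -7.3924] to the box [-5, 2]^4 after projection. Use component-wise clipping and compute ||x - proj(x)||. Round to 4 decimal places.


Project each component onto [-5, 2].
clip(-0.4424) = -0.4424, clip(-3.4058) = -3.4058, clip(-8.7452) = -5.0, clip(-7.3924) = -5.0
Projection = [-0.4424, -3.4058, -5.0, -5.0]
Squared diffs: [0.0, 0.0, 14.0265, 5.7236]
Distance = sqrt(19.7501) = 4.4441


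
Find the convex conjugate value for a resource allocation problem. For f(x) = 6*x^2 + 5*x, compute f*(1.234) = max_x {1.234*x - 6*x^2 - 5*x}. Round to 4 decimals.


f*(y) = sup_x {y*x - a*x^2 - b*x} = sup_x {(y-b)*x - a*x^2}
FOC: (y - b) - 2a*x = 0 => x* = (y - b)/(2a)
x* = (1.234 - 5)/(2*6) = -0.3138
f*(1.234) = (y-b)^2/(4a) = (1.234 - 5)^2/(4*6)
= 14.1828/24 = 0.5909


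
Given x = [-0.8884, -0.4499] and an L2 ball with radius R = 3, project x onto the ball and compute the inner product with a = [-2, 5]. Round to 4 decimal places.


Step 1: Compute ||x|| (intermediates to 6 decimals).
||x|| = sqrt((-0.8884)^2 + (-0.4499)^2) = 0.995824
Step 2: Project.
Since ||x|| <= R, proj = x (no scaling needed).
proj(x) = [-0.8884, -0.4499]
Step 3: Dot product.
a^T * proj(x) = -2*(-0.8884) + 5*(-0.4499) = -0.4727


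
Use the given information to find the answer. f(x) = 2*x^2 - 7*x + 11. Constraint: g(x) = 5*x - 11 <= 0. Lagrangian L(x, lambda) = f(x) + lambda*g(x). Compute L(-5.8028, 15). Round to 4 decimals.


Step 1: Evaluate f(x).
f(-5.8028) = 2*(-5.8028)^2 - 7*(-5.8028) + 11 = 118.9646
Step 2: Evaluate g(x).
g(-5.8028) = 5*-5.8028 - 11 = -40.014
Step 3: Compute Lagrangian.
L = 118.9646 + 15*-40.014 = -481.2454


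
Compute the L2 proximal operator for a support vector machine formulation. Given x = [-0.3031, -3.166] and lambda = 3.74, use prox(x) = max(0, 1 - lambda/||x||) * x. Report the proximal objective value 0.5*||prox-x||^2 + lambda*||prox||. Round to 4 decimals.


Step 1: Compute ||x||.
||x|| = 3.1805
Step 2: Compute scaling factor.
scale = max(0, 1 - 3.74/3.1805) = 0.0
Step 3: prox(x) = [-0.0, -0.0]
||prox(x)|| = 0.0
Step 4: Proximal objective.
0.5*||prox-x||^2 = 5.0577
lambda*||prox|| = 0.0
Total = 5.0577


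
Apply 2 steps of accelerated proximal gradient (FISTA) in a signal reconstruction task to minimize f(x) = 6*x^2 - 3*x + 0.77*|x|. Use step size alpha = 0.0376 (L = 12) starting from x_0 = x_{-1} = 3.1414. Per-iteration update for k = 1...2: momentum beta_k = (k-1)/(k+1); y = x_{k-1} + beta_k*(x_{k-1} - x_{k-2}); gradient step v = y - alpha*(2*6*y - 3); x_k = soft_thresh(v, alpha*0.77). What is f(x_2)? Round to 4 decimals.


FISTA on f(x) = 6*x^2 - 3*x + 0.77*|x|
L = 12, alpha = 0.0376
Iteration 1: beta = 0.0, y = 3.1414 + 0.0*(3.1414 - 3.1414) = 3.1414
  grad(y) = 34.6968, v = y - alpha*grad = 1.8368
  prox(v) = soft_thresh(1.8368, 0.029) = 1.8078
Iteration 2: beta = 0.3333, y = 1.8078 + 0.3333*(1.8078 - 3.1414) = 1.3633
  grad(y) = 13.36, v = y - alpha*grad = 0.861
  prox(v) = soft_thresh(0.861, 0.029) = 0.832
f(x_2) = 6*0.832^2 - 3*0.832 + 0.77*|0.832| = 2.2983


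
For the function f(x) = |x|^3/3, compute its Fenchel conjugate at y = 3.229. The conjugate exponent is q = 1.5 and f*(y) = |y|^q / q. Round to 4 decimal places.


The conjugate exponent q satisfies 1/p + 1/q = 1.
p = 3, so q = 3/(3 - 1) = 1.5
|y|^q = 3.229^1.5 = 5.8023
f*(3.229) = 5.8023 / 1.5 = 3.8682


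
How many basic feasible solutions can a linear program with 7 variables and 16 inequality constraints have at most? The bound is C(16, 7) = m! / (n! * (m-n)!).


Each vertex corresponds to some choice of n active constraints out of m, so the number of vertices is at most C(m, n) = m! / (n!(m-n)!).
m = 16, n = 7
Numerator: 16 * 15 * 14 * 13 * 12 * 11 * 10
Denominator: 7! = 5040
C(16, 7) = 11440


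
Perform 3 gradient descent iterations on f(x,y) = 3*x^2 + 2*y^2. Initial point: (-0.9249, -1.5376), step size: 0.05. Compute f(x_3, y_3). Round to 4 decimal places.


Gradient descent on f(x,y) = 3*x^2 + 2*y^2.
Starting point: (-0.9249, -1.5376), alpha = 0.05
Step 1: grad_x = 2*3*-0.9249 = -5.5494, grad_y = 2*2*-1.5376 = -6.1504
  x_1 = -0.9249 - 0.05*-5.5494 = -0.6474
  y_1 = -1.5376 - 0.05*-6.1504 = -1.2301
Step 2: grad_x = 2*3*-0.6474 = -3.8846, grad_y = 2*2*-1.2301 = -4.9203
  x_2 = -0.6474 - 0.05*-3.8846 = -0.4532
  y_2 = -1.2301 - 0.05*-4.9203 = -0.9841
Step 3: grad_x = 2*3*-0.4532 = -2.7192, grad_y = 2*2*-0.9841 = -3.9363
  x_3 = -0.4532 - 0.05*-2.7192 = -0.3172
  y_3 = -0.9841 - 0.05*-3.9363 = -0.7873
f(-0.3172, -0.7873) = 3*(-0.3172)^2 + 2*(-0.7873)^2 = 1.5415


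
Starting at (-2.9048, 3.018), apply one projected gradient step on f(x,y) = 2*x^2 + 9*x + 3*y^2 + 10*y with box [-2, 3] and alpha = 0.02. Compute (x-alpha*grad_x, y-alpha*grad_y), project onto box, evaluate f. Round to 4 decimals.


Step 1: Compute gradient at (-2.9048, 3.018).
grad_x = 2*2*-2.9048 + 9 = -2.6192
grad_y = 2*3*3.018 + 10 = 28.108
Step 2: Gradient step.
x_raw = -2.9048 - 0.02*-2.6192 = -2.8524
y_raw = 3.018 - 0.02*28.108 = 2.4558
Step 3: Project onto [-2, 3].
x_proj = clip(-2.8524) = -2.0
y_proj = clip(2.4558) = 2.4558
Step 4: Evaluate f.
f(-2.0, 2.4558) = 32.6519


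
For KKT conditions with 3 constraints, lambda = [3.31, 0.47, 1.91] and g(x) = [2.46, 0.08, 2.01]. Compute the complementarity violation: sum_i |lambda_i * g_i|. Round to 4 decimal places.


KKT complementary slackness check:
lambda_1 * g_1 = 3.31 * 2.46 = 8.1426
lambda_2 * g_2 = 0.47 * 0.08 = 0.0376
lambda_3 * g_3 = 1.91 * 2.01 = 3.8391
Total violation = 8.1426 + 0.0376 + 3.8391 = 12.0193


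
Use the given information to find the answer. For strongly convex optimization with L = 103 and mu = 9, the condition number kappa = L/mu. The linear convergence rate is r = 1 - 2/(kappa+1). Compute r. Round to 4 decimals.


Step 1: Compute the condition number.
kappa = L/mu = 103/9 = 11.4444
Step 2: Compute the convergence rate.
r = 1 - 2/(kappa + 1) = 1 - 2*mu/(L + mu) = (L - mu)/(L + mu) = 94/112 = 0.8393


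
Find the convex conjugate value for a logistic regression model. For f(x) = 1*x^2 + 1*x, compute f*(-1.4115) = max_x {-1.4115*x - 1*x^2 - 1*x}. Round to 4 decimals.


f*(y) = sup_x {y*x - a*x^2 - b*x} = sup_x {(y-b)*x - a*x^2}
FOC: (y - b) - 2a*x = 0 => x* = (y - b)/(2a)
x* = (-1.4115 - 1)/(2*1) = -1.2058
f*(-1.4115) = (y-b)^2/(4a) = (-1.4115 - 1)^2/(4*1)
= 5.8153/4 = 1.4538


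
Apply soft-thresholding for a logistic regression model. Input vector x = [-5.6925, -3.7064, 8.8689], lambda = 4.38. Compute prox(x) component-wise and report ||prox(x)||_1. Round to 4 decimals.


Soft-thresholding with lambda = 4.38:
prox(-5.6925) = sign(-5.6925)*max(|-5.6925| - 4.38, 0) = -1.3125
prox(-3.7064) = sign(-3.7064)*max(|-3.7064| - 4.38, 0) = 0.0
prox(8.8689) = sign(8.8689)*max(|8.8689| - 4.38, 0) = 4.4889
prox(x) = [-1.3125, 0.0, 4.4889]
||prox(x)||_1 = 1.3125 + 0.0 + 4.4889 = 5.8014


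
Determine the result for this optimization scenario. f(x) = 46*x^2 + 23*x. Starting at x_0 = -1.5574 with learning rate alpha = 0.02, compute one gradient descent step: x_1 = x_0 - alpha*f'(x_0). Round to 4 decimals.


We compute the gradient at x_0 and apply the update.
f'(x) = 92*x + 23
f'(-1.5574) = 92*-1.5574 + 23 = -120.2808
x_1 = -1.5574 - 0.02*-120.2808 = 0.8482


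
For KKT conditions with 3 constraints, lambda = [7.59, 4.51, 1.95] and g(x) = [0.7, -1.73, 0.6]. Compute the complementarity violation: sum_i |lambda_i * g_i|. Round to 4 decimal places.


KKT complementary slackness check:
lambda_1 * g_1 = 7.59 * 0.7 = 5.313
lambda_2 * g_2 = 4.51 * -1.73 = -7.8023
lambda_3 * g_3 = 1.95 * 0.6 = 1.17
Total violation = 5.313 + 7.8023 + 1.17 = 14.2853


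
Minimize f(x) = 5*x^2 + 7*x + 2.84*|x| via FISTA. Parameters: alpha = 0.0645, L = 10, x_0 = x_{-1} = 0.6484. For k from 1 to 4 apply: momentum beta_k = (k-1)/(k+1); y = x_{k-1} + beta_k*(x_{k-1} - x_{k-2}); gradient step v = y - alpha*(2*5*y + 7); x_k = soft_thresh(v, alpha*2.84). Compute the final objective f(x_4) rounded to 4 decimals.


FISTA on f(x) = 5*x^2 + 7*x + 2.84*|x|
L = 10, alpha = 0.0645
Iteration 1: beta = 0.0, y = 0.6484 + 0.0*(0.6484 - 0.6484) = 0.6484
  grad(y) = 13.484, v = y - alpha*grad = -0.2213
  prox(v) = soft_thresh(-0.2213, 0.1832) = -0.0381
Iteration 2: beta = 0.3333, y = -0.0381 + 0.3333*(-0.0381 - 0.6484) = -0.267
  grad(y) = 4.3302, v = y - alpha*grad = -0.5463
  prox(v) = soft_thresh(-0.5463, 0.1832) = -0.3631
Iteration 3: beta = 0.5, y = -0.3631 + 0.5*(-0.3631 + 0.0381) = -0.5256
  grad(y) = 1.7442, v = y - alpha*grad = -0.6381
  prox(v) = soft_thresh(-0.6381, 0.1832) = -0.4549
Iteration 4: beta = 0.6, y = -0.4549 + 0.6*(-0.4549 + 0.3631) = -0.51
  grad(y) = 1.9002, v = y - alpha*grad = -0.6325
  prox(v) = soft_thresh(-0.6325, 0.1832) = -0.4494
f(x_4) = 5*(-0.4494)^2 + 7*(-0.4494) + 2.84*|-0.4494| = -0.8597


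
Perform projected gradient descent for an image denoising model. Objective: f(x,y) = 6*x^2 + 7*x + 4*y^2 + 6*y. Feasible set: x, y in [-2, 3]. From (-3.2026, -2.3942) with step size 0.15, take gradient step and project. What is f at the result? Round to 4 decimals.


Step 1: Compute gradient at (-3.2026, -2.3942).
grad_x = 2*6*-3.2026 + 7 = -31.4312
grad_y = 2*4*-2.3942 + 6 = -13.1536
Step 2: Gradient step.
x_raw = -3.2026 - 0.15*-31.4312 = 1.5121
y_raw = -2.3942 - 0.15*-13.1536 = -0.4212
Step 3: Project onto [-2, 3].
x_proj = clip(1.5121) = 1.5121
y_proj = clip(-0.4212) = -0.4212
Step 4: Evaluate f.
f(1.5121, -0.4212) = 22.4854


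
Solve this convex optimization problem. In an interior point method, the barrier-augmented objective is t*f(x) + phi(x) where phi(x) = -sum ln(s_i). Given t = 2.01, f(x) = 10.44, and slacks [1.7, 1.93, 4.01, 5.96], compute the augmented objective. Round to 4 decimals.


Step 1: Compute log-barrier.
ln values: [0.5306, 0.6575, 1.3888, 1.7851]
phi = -(0.5306 + 0.6575 + 1.3888 + 1.7851) = -4.362
Step 2: Compute augmented objective.
t*f(x) = 2.01*10.44 = 20.9844
Total = 20.9844 - 4.362 = 16.6224


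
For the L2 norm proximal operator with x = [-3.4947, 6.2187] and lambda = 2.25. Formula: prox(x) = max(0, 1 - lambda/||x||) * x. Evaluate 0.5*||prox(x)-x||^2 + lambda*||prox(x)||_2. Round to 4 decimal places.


Step 1: Compute ||x||.
||x|| = 7.1334
Step 2: Compute scaling factor.
scale = max(0, 1 - 2.25/7.1334) = 0.6846
Step 3: prox(x) = [-2.3924, 4.2572]
||prox(x)|| = 4.8834
Step 4: Proximal objective.
0.5*||prox-x||^2 = 2.5313
lambda*||prox|| = 10.9877
Total = 13.5189


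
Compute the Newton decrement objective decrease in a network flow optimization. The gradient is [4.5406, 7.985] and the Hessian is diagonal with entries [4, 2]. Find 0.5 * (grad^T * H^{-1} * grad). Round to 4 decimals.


Step 1: H is diagonal, so H^(-1) * g = [1.1352, 3.9925].
Step 2: g^T H^(-1) g = sum_i g_i^2 / H_ii
  = (4.5406)^2/4 + (7.985)^2/2
  = 5.1543 + 31.8801 = 37.0344
Step 3: Objective decrease = 0.5 * g^T H^(-1) g = 18.5172


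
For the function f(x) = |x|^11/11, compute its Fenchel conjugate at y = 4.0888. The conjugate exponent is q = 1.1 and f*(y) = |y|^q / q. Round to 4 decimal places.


The conjugate exponent q satisfies 1/p + 1/q = 1.
p = 11, so q = 11/(11 - 1) = 1.1
|y|^q = 4.0888^1.1 = 4.7071
f*(4.0888) = 4.7071 / 1.1 = 4.2792


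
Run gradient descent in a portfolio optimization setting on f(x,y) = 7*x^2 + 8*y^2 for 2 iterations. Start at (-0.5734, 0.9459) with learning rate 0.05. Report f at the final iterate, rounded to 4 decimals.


Gradient descent on f(x,y) = 7*x^2 + 8*y^2.
Starting point: (-0.5734, 0.9459), alpha = 0.05
Step 1: grad_x = 2*7*-0.5734 = -8.0276, grad_y = 2*8*0.9459 = 15.1344
  x_1 = -0.5734 - 0.05*-8.0276 = -0.172
  y_1 = 0.9459 - 0.05*15.1344 = 0.1892
Step 2: grad_x = 2*7*-0.172 = -2.4083, grad_y = 2*8*0.1892 = 3.0269
  x_2 = -0.172 - 0.05*-2.4083 = -0.0516
  y_2 = 0.1892 - 0.05*3.0269 = 0.0378
f(-0.0516, 0.0378) = 7*(-0.0516)^2 + 8*0.0378^2 = 0.0301


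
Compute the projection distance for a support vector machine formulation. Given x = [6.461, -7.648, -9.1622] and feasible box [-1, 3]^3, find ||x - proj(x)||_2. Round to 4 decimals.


Project each component onto [-1, 3].
clip(6.461) = 3.0, clip(-7.648) = -1.0, clip(-9.1622) = -1.0
Projection = [3.0, -1.0, -1.0]
Squared diffs: [11.9785, 44.1959, 66.6215]
Distance = sqrt(122.7959) = 11.0813


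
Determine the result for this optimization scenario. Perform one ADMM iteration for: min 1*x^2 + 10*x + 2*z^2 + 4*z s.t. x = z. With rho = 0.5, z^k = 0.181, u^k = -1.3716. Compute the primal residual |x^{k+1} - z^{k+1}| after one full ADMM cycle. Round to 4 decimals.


ADMM iteration with rho = 0.5, z^k = 0.181, u^k = -1.3716
Step 1: x-update.
Minimize 1*x^2 + 10*x + (0.5/2)*(x - 0.181 - 1.3716)^2
FOC: (2*1 + 0.5)*x = -10 + 0.5*(0.181 + 1.3716)
x^{k+1} = -3.6895
Step 2: z-update.
Minimize 2*z^2 + 4*z + (0.5/2)*(-3.6895 - z - 1.3716)^2
FOC: (2*2 + 0.5)*z = -4 + 0.5*(-3.6895 - 1.3716)
z^{k+1} = -1.4512
Step 3: u-update.
u^{k+1} = -1.3716 - 3.6895 + 1.4512 = -3.6098
Step 4: Primal residual = |-3.6895 + 1.4512| = 2.2382


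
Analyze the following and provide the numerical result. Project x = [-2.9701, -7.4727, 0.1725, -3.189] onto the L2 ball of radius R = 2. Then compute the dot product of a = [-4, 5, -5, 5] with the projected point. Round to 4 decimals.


Step 1: Compute ||x|| (intermediates to 6 decimals).
||x|| = sqrt((-2.9701)^2 + (-7.4727)^2 + 0.1725^2 + (-3.189)^2) = 8.652295
Step 2: Project.
Since ||x|| > R, scale = R/||x|| = 2/8.652295 = 0.231153, proj(x) = scale * x
proj(x) = [-0.686548, -1.727337, 0.039874, -0.737147]
Step 3: Dot product.
a^T * proj(x) = -4*(-0.686548) + 5*(-1.727337) - 5*0.039874 + 5*(-0.737147) = -9.7756


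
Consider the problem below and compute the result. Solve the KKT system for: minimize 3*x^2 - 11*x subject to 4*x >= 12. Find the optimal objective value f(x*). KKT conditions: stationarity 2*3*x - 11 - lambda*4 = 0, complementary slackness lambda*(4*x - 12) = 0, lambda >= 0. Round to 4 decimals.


Step 1: Try lambda = 0 (constraint inactive).
x_unc = 11/(2*3) = 1.8333
Check: 4*1.8333 = 7.3332 < 12 -- violated!
Step 2: Constraint must be active: 4*x = 12
x* = 12/4 = 3.0
lambda = (2*3*3.0 - 11)/4 = 1.75
Step 3: Compute optimal value.
f(x*) = 3*3.0^2 - 11*3.0 = -6.0


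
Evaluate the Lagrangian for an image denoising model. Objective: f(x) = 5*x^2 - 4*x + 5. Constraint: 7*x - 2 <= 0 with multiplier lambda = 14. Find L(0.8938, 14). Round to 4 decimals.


Step 1: Evaluate f(x).
f(0.8938) = 5*0.8938^2 - 4*0.8938 + 5 = 5.4192
Step 2: Evaluate g(x).
g(0.8938) = 7*0.8938 - 2 = 4.2566
Step 3: Compute Lagrangian.
L = 5.4192 + 14*4.2566 = 65.0116


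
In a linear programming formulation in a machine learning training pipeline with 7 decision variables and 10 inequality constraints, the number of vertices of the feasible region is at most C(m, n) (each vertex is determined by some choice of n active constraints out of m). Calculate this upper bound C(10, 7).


Each vertex corresponds to some choice of n active constraints out of m, so the number of vertices is at most C(m, n) = m! / (n!(m-n)!).
m = 10, n = 7
Numerator: 10 * 9 * 8 * 7 * 6 * 5 * 4
Denominator: 7! = 5040
C(10, 7) = 120


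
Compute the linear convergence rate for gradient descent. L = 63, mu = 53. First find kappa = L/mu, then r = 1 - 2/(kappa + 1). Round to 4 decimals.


Step 1: Compute the condition number.
kappa = L/mu = 63/53 = 1.1887
Step 2: Compute the convergence rate.
r = 1 - 2/(kappa + 1) = 1 - 2*mu/(L + mu) = (L - mu)/(L + mu) = 10/116 = 0.0862
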